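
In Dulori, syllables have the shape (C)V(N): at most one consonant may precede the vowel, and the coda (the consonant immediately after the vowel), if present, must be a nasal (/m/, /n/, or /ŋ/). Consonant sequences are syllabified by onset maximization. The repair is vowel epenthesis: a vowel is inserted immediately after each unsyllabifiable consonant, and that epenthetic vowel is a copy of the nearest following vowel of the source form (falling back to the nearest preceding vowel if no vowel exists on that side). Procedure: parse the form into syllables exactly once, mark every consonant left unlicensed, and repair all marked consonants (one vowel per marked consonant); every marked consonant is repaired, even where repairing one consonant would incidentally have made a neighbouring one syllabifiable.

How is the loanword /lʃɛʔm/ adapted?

lɛʃɛʔɛmɛ

Under (C)V(N), the unsyllabifiable consonants are /l/, /ʔ/, /m/ (only a nasal (/m/, /n/, or /ŋ/) is licensed in coda position; onsets are limited to one consonant).
Inserting the epenthetic vowel yields /l/ → /lɛ/, /ʔ/ → /ʔɛ/, /m/ → /mɛ/.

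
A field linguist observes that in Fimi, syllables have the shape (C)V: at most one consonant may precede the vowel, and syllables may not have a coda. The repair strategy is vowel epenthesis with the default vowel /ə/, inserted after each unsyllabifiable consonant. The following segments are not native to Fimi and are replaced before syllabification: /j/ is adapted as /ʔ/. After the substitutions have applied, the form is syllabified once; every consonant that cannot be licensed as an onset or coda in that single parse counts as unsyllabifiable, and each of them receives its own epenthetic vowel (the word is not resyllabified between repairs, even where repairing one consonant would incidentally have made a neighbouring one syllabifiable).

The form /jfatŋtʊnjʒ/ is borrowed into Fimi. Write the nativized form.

ʔəfatəŋətʊnəʔəʒə

Substitution: /j/ → /ʔ/, giving /ʔfatŋtʊnʔʒ/.
Syllabifying with onset maximization leaves /ʔ/, /t/, /ŋ/, /n/, /ʔ/, /ʒ/ stranded (no codas are permitted; onsets are limited to one consonant).
Each unlicensed consonant becomes the onset of a new syllable: /ʔ/ → /ʔə/, /t/ → /tə/, /ŋ/ → /ŋə/, /n/ → /nə/, /ʔ/ → /ʔə/, /ʒ/ → /ʒə/.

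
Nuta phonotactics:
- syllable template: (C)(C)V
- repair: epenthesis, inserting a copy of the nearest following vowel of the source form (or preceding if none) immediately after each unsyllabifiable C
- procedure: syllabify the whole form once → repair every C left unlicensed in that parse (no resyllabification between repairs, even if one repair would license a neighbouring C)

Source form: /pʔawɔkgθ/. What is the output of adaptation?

Under (C)(C)V, the unsyllabifiable consonants are /k/, /g/, /θ/ (no codas are permitted; onsets may contain at most 2 consonants).
Inserting the epenthetic vowel yields /k/ → /kɔ/, /g/ → /gɔ/, /θ/ → /θɔ/.

pʔawɔkɔgɔθɔ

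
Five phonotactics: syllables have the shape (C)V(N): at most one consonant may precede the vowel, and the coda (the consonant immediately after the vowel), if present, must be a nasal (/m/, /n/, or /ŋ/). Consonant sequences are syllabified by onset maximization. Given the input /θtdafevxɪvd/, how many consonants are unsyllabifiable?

Under (C)V(N), the unsyllabifiable consonants are /θ/, /t/, /v/, /v/, /d/ (only a nasal (/m/, /n/, or /ŋ/) is licensed in coda position; onsets are limited to one consonant).

5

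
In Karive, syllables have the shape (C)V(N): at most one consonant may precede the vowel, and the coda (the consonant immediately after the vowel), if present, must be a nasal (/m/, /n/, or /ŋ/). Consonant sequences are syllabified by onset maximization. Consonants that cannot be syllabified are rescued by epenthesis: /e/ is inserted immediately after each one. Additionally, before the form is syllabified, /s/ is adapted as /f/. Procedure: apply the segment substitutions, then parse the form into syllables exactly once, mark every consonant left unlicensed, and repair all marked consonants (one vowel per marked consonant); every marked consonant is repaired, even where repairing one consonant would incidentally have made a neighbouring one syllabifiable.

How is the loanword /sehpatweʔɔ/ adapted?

Substitution: /s/ → /f/, giving /fehpatweʔɔ/.
Syllabifying with onset maximization leaves /h/, /t/ stranded (only a nasal (/m/, /n/, or /ŋ/) is licensed in coda position; onsets are limited to one consonant).
Epenthesis after each stranded consonant: /h/ → /he/, /t/ → /te/.

fehepateweʔɔ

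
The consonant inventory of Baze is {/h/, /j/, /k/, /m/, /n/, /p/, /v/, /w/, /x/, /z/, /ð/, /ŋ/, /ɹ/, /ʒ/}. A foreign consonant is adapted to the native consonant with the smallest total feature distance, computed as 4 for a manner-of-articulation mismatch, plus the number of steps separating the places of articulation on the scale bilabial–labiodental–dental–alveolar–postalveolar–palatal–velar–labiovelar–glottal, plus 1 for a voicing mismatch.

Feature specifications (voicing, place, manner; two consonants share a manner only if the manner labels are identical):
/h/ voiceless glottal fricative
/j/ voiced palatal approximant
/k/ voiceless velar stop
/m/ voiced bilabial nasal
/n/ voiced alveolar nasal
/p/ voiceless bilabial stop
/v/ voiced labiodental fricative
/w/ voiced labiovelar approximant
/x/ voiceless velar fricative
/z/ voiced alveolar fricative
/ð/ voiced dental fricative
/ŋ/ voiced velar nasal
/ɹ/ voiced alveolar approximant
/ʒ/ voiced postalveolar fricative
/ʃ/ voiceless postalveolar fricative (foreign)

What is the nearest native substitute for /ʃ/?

/ʒ/ is closest: same manner (fricative), place distance 0 (postalveolar→postalveolar), voicing differs (+1); total 1. Next closest is /x/ at distance 2.

ʒ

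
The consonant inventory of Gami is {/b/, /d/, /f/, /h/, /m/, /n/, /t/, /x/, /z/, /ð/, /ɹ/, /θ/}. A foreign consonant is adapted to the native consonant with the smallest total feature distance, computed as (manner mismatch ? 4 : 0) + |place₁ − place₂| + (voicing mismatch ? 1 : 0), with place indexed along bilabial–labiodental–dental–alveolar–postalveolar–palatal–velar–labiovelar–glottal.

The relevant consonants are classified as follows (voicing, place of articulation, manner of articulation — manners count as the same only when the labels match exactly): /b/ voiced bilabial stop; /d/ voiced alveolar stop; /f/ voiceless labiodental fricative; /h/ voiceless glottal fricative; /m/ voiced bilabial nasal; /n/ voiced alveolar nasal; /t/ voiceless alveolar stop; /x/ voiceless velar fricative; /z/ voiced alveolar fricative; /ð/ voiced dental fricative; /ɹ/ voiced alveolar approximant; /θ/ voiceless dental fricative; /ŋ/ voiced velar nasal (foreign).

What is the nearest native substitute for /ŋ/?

n

/n/ is closest: same manner (nasal), place distance 3 (velar→alveolar), same voicing; total 3. Next closest is /x/ at distance 5.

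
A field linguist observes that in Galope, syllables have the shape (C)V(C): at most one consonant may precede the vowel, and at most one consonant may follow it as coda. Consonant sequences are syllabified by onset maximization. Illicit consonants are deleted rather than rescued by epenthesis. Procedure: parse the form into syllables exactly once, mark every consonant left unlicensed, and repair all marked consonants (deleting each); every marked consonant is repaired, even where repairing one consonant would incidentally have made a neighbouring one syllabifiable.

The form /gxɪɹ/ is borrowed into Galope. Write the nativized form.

xɪɹ

Under (C)V(C), the unsyllabifiable consonants are /g/ (at most one coda consonant is licensed; onsets are limited to one consonant).
Each unlicensed consonant is deleted: /g/.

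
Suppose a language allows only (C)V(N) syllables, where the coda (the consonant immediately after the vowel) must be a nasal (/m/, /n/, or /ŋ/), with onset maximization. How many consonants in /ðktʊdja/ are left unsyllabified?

Syllabifying with onset maximization leaves /ð/, /k/, /d/ stranded (only a nasal (/m/, /n/, or /ŋ/) is licensed in coda position; onsets are limited to one consonant).

3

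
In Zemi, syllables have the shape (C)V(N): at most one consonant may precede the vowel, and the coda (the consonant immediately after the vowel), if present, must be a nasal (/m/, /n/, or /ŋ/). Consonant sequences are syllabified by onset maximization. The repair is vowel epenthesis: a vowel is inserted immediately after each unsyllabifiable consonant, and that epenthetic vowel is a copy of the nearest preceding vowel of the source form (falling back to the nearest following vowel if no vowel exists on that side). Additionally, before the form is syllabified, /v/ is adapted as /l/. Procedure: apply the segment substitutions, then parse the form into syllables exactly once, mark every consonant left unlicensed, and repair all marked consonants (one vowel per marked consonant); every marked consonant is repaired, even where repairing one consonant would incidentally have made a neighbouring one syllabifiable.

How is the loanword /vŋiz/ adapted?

Substitution: /v/ → /l/, giving /lŋiz/.
The consonants /l/, /z/ cannot be parsed into a legal (C)V(N) syllable (only a nasal (/m/, /n/, or /ŋ/) is licensed in coda position; onsets are limited to one consonant).
Inserting the epenthetic vowel yields /l/ → /li/, /z/ → /zi/.

liŋizi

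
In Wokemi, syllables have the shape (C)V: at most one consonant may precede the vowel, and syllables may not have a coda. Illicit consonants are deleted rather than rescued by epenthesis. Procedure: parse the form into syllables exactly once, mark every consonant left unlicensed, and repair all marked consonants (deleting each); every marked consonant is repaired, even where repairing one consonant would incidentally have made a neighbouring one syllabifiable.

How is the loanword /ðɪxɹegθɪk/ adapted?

Syllabifying with onset maximization leaves /x/, /g/, /k/ stranded (no codas are permitted; onsets are limited to one consonant).
Deletion applies to /x/, /g/, /k/.

ðɪɹeθɪ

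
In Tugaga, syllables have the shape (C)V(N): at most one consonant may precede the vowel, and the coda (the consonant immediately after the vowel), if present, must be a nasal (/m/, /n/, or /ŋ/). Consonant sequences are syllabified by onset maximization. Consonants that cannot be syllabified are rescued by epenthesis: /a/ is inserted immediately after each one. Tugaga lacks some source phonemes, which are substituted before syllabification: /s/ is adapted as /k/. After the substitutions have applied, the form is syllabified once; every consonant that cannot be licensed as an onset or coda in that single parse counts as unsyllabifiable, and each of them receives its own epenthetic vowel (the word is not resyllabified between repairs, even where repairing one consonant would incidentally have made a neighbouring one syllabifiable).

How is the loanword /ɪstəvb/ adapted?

ɪkatəvaba

Substitution: /s/ → /k/, giving /ɪktəvb/.
Under (C)V(N), the unsyllabifiable consonants are /k/, /v/, /b/ (only a nasal (/m/, /n/, or /ŋ/) is licensed in coda position; onsets are limited to one consonant).
Inserting the epenthetic vowel yields /k/ → /ka/, /v/ → /va/, /b/ → /ba/.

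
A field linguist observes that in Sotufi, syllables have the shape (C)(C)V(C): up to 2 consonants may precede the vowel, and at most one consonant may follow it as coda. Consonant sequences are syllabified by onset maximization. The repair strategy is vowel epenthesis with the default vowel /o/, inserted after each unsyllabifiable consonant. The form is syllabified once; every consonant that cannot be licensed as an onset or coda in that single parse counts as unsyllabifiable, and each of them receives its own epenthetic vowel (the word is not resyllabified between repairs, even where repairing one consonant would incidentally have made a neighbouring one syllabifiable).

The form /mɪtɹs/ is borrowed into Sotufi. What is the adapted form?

Under (C)(C)V(C), the unsyllabifiable consonants are /ɹ/, /s/ (at most one coda consonant is licensed; onsets may contain at most 2 consonants).
Epenthesis after each stranded consonant: /ɹ/ → /ɹo/, /s/ → /so/.

mɪtɹoso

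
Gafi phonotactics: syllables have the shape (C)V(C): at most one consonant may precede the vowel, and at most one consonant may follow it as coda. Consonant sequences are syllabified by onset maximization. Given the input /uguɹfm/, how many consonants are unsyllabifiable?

Under (C)V(C), the unsyllabifiable consonants are /f/, /m/ (at most one coda consonant is licensed; onsets are limited to one consonant).

2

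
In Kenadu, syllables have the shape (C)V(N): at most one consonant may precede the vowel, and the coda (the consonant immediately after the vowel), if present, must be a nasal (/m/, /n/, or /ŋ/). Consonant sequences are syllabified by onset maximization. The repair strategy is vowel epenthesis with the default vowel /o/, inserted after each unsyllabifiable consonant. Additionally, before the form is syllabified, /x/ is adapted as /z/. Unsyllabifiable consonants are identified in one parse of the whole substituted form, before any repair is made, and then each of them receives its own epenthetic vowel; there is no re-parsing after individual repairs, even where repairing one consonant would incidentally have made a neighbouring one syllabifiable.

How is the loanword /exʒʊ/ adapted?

ezoʒʊ

Substitution: /x/ → /z/, giving /ezʒʊ/.
The consonants /z/ cannot be parsed into a legal (C)V(N) syllable (only a nasal (/m/, /n/, or /ŋ/) is licensed in coda position; onsets are limited to one consonant).
Inserting the epenthetic vowel yields /z/ → /zo/.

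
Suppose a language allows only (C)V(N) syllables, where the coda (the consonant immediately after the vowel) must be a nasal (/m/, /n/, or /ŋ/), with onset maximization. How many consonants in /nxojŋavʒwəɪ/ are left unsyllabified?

The consonants /n/, /j/, /v/, /ʒ/ cannot be parsed into a legal (C)V(N) syllable (only a nasal (/m/, /n/, or /ŋ/) is licensed in coda position; onsets are limited to one consonant).

4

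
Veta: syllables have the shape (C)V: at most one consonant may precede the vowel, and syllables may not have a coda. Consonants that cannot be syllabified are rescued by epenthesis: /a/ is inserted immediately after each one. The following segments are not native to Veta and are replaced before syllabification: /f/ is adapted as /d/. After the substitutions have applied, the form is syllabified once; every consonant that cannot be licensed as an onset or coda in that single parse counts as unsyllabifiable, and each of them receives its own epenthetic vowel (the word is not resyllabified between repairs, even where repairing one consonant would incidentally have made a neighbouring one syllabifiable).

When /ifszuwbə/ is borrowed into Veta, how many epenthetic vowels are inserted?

After substitution the input is /idszuwbə/.
The unsyllabifiable consonants are /d/, /s/, /w/; each receives one epenthetic vowel.

3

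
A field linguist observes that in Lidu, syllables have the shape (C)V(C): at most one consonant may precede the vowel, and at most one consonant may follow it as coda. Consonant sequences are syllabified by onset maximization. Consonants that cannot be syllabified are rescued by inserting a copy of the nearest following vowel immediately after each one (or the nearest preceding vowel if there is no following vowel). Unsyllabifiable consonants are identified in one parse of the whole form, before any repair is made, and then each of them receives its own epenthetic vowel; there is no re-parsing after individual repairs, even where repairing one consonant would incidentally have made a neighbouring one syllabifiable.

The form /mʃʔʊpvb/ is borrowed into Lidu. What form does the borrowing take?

mʊʃʊʔʊpvʊbʊ

The consonants /m/, /ʃ/, /v/, /b/ cannot be parsed into a legal (C)V(C) syllable (at most one coda consonant is licensed; onsets are limited to one consonant).
Each unlicensed consonant becomes the onset of a new syllable: /m/ → /mʊ/, /ʃ/ → /ʃʊ/, /v/ → /vʊ/, /b/ → /bʊ/.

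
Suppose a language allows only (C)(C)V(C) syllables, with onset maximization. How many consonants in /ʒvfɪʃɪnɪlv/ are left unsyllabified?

2

Under (C)(C)V(C), the unsyllabifiable consonants are /ʒ/, /v/ (at most one coda consonant is licensed; onsets may contain at most 2 consonants).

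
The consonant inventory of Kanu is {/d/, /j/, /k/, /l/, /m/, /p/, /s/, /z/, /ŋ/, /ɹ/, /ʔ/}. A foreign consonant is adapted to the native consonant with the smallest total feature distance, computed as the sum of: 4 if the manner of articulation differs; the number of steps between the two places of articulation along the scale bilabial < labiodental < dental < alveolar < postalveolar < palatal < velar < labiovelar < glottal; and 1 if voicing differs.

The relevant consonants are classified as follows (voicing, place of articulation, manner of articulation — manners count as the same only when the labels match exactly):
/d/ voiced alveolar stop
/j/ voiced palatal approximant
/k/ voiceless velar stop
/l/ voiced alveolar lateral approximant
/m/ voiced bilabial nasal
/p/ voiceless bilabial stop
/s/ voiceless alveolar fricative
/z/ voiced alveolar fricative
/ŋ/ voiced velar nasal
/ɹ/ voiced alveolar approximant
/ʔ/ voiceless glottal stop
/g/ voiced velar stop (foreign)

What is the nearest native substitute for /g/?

/k/ is closest: same manner (stop), place distance 0 (velar→velar), voicing differs (+1); total 1. Next closest is /d/ at distance 3.

k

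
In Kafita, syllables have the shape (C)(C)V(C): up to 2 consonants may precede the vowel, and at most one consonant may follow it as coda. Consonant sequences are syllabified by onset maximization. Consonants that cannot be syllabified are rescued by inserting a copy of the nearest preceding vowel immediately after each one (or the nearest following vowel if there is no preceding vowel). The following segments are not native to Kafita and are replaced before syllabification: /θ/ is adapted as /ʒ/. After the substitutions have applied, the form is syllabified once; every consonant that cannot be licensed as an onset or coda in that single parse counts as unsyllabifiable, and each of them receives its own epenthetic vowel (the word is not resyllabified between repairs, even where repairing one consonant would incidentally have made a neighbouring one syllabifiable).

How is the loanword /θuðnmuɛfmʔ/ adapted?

ʒuðnmuɛfmɛʔɛ

Substitution: /θ/ → /ʒ/, giving /ʒuðnmuɛfmʔ/.
Under (C)(C)V(C), the unsyllabifiable consonants are /m/, /ʔ/ (at most one coda consonant is licensed; onsets may contain at most 2 consonants).
Each unlicensed consonant becomes the onset of a new syllable: /m/ → /mɛ/, /ʔ/ → /ʔɛ/.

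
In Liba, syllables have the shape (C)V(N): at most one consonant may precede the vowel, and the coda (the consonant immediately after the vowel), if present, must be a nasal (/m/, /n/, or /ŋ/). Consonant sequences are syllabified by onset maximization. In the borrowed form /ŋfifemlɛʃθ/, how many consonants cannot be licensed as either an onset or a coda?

3

Under (C)V(N), the unsyllabifiable consonants are /ŋ/, /ʃ/, /θ/ (only a nasal (/m/, /n/, or /ŋ/) is licensed in coda position; onsets are limited to one consonant).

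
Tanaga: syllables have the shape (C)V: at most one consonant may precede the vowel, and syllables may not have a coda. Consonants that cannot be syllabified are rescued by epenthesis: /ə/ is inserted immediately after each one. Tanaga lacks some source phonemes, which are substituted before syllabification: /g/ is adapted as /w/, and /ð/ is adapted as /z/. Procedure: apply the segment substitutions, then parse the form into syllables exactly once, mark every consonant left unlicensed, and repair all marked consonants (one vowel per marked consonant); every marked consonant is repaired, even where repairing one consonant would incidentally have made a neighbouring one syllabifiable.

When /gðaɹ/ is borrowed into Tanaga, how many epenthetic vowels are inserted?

2

After substitution the input is /wzaɹ/.
The unsyllabifiable consonants are /w/, /ɹ/; each receives one epenthetic vowel.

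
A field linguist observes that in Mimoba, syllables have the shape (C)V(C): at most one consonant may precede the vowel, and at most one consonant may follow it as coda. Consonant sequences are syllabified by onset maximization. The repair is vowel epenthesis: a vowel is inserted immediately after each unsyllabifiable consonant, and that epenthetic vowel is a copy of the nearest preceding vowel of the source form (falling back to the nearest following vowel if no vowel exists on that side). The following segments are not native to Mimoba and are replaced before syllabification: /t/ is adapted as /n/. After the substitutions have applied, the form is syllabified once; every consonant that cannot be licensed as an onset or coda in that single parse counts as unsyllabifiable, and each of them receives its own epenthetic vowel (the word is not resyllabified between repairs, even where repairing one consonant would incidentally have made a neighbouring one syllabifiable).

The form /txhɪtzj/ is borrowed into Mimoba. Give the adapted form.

Substitution: /t/ → /n/, giving /nxhɪnzj/.
Under (C)V(C), the unsyllabifiable consonants are /n/, /x/, /z/, /j/ (at most one coda consonant is licensed; onsets are limited to one consonant).
Epenthesis after each stranded consonant: /n/ → /nɪ/, /x/ → /xɪ/, /z/ → /zɪ/, /j/ → /jɪ/.

nɪxɪhɪnzɪjɪ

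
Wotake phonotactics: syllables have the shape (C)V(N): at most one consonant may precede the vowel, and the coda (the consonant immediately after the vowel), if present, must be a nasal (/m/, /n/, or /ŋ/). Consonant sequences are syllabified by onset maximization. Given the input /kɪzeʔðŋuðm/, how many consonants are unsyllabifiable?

4

Under (C)V(N), the unsyllabifiable consonants are /ʔ/, /ð/, /ð/, /m/ (only a nasal (/m/, /n/, or /ŋ/) is licensed in coda position; onsets are limited to one consonant).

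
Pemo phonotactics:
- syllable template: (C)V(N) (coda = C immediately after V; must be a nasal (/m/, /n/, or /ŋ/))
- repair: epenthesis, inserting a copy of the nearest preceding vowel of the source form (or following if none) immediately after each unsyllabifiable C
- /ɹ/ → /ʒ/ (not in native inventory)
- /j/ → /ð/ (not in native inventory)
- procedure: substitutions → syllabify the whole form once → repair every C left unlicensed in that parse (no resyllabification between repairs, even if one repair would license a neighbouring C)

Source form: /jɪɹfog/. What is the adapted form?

Substitution: /j/ → /ð/, /ɹ/ → /ʒ/, giving /ðɪʒfog/.
Under (C)V(N), the unsyllabifiable consonants are /ʒ/, /g/ (only a nasal (/m/, /n/, or /ŋ/) is licensed in coda position; onsets are limited to one consonant).
Epenthesis after each stranded consonant: /ʒ/ → /ʒɪ/, /g/ → /go/.

ðɪʒɪfogo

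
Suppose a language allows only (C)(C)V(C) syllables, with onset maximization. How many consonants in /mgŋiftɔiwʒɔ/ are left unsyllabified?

The consonants /m/ cannot be parsed into a legal (C)(C)V(C) syllable (at most one coda consonant is licensed; onsets may contain at most 2 consonants).

1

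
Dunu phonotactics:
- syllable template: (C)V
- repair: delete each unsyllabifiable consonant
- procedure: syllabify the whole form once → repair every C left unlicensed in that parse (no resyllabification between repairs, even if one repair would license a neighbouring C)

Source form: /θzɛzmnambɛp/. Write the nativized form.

Syllabifying with onset maximization leaves /θ/, /z/, /m/, /m/, /p/ stranded (no codas are permitted; onsets are limited to one consonant).
Deletion applies to /θ/, /z/, /m/, /m/, /p/.

zɛnabɛ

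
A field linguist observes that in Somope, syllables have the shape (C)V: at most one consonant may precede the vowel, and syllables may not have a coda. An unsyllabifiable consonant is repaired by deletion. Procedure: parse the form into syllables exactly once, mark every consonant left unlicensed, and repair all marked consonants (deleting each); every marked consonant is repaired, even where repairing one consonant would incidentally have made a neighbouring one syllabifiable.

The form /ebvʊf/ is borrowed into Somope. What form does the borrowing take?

Under (C)V, the unsyllabifiable consonants are /b/, /f/ (no codas are permitted; onsets are limited to one consonant).
Deleting the stranded consonants removes /b/, /f/.

evʊ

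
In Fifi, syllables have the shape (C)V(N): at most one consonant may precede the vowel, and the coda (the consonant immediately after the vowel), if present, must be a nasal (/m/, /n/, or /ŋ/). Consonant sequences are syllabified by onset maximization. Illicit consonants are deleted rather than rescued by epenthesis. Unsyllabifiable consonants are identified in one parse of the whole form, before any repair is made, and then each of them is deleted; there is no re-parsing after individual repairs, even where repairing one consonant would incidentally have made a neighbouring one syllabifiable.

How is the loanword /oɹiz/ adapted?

oɹi

The consonants /z/ cannot be parsed into a legal (C)V(N) syllable (only a nasal (/m/, /n/, or /ŋ/) is licensed in coda position; onsets are limited to one consonant).
Deletion applies to /z/.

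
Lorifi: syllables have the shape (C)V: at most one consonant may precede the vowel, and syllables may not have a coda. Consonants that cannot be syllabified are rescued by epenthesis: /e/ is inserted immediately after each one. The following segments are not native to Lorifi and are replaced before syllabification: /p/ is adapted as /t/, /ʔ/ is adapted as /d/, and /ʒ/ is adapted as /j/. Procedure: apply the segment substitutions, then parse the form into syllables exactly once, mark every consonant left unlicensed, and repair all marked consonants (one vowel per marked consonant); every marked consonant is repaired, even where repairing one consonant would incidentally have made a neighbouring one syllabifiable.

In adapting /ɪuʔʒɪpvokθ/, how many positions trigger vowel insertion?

After substitution the input is /ɪudjɪtvokθ/.
The unsyllabifiable consonants are /d/, /t/, /k/, /θ/; each receives one epenthetic vowel.

4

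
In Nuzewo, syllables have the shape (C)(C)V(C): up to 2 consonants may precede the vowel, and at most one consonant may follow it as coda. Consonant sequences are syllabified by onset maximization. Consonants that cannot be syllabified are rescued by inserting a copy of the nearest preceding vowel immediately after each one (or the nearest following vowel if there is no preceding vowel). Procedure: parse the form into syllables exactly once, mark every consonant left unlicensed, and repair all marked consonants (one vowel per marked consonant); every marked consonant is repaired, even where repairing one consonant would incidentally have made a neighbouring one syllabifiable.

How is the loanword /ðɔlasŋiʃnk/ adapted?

ðɔlasŋiʃniki

The consonants /n/, /k/ cannot be parsed into a legal (C)(C)V(C) syllable (at most one coda consonant is licensed; onsets may contain at most 2 consonants).
Epenthesis after each stranded consonant: /n/ → /ni/, /k/ → /ki/.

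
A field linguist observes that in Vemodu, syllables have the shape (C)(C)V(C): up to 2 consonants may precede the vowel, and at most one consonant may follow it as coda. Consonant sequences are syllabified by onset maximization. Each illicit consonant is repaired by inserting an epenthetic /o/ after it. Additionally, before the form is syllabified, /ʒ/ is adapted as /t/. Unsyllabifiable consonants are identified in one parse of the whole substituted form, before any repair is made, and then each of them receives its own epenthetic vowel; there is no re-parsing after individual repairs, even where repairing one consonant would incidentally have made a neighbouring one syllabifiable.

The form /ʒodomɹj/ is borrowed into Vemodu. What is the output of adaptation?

todomɹojo

Substitution: /ʒ/ → /t/, giving /todomɹj/.
Under (C)(C)V(C), the unsyllabifiable consonants are /ɹ/, /j/ (at most one coda consonant is licensed; onsets may contain at most 2 consonants).
Epenthesis after each stranded consonant: /ɹ/ → /ɹo/, /j/ → /jo/.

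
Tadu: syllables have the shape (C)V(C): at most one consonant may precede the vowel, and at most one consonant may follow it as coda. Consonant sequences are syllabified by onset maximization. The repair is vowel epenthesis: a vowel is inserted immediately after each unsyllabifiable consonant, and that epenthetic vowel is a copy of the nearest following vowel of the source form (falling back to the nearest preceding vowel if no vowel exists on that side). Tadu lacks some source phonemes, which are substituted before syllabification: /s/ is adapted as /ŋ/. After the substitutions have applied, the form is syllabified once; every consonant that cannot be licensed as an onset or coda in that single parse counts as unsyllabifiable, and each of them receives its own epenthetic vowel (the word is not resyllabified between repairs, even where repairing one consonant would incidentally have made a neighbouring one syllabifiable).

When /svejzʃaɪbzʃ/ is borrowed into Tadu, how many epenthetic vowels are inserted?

After substitution the input is /ŋvejzʃaɪbzʃ/.
The unsyllabifiable consonants are /ŋ/, /z/, /z/, /ʃ/; each receives one epenthetic vowel.

4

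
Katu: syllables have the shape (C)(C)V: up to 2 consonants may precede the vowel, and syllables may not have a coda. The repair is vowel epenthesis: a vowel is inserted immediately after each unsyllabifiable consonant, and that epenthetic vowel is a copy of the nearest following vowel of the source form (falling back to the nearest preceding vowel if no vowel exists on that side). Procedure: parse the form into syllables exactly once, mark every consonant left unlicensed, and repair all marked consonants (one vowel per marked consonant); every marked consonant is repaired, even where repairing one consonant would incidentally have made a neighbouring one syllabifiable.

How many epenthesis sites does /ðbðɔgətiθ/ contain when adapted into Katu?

The unsyllabifiable consonants are /ð/, /θ/; each receives one epenthetic vowel.

2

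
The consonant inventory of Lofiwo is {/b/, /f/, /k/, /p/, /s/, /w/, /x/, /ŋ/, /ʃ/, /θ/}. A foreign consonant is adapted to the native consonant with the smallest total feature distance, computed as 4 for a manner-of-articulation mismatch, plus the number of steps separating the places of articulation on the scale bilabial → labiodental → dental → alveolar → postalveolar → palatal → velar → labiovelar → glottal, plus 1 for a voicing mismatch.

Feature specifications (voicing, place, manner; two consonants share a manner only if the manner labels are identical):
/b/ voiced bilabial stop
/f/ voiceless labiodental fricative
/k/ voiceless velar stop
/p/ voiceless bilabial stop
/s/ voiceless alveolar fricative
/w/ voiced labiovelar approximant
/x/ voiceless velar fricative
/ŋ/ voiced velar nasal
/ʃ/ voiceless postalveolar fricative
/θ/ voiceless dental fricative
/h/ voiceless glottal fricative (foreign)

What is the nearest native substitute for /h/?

/x/ is closest: same manner (fricative), place distance 2 (glottal→velar), same voicing; total 2. Next closest is /ʃ/ at distance 4.

x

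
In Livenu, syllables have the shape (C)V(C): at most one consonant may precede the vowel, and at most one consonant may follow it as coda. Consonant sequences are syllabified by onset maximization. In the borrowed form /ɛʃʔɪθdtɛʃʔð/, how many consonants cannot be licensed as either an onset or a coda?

The consonants /d/, /ʔ/, /ð/ cannot be parsed into a legal (C)V(C) syllable (at most one coda consonant is licensed; onsets are limited to one consonant).

3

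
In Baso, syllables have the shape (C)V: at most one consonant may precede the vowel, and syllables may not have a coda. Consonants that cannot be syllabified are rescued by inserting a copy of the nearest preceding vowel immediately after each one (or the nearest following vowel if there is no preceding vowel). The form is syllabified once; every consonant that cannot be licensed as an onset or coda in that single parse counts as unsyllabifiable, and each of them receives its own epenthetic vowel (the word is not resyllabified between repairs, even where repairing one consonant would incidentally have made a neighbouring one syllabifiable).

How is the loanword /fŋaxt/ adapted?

The consonants /f/, /x/, /t/ cannot be parsed into a legal (C)V syllable (no codas are permitted; onsets are limited to one consonant).
Inserting the epenthetic vowel yields /f/ → /fa/, /x/ → /xa/, /t/ → /ta/.

faŋaxata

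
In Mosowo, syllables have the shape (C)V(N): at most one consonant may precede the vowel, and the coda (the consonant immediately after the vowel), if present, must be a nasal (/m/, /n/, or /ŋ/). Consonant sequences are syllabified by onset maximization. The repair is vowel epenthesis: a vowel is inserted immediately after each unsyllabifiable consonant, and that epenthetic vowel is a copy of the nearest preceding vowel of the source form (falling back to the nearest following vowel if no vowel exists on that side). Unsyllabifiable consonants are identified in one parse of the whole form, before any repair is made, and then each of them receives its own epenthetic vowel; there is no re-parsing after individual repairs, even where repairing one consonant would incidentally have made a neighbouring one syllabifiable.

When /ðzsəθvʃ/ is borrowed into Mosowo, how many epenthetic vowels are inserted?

The unsyllabifiable consonants are /ð/, /z/, /θ/, /v/, /ʃ/; each receives one epenthetic vowel.

5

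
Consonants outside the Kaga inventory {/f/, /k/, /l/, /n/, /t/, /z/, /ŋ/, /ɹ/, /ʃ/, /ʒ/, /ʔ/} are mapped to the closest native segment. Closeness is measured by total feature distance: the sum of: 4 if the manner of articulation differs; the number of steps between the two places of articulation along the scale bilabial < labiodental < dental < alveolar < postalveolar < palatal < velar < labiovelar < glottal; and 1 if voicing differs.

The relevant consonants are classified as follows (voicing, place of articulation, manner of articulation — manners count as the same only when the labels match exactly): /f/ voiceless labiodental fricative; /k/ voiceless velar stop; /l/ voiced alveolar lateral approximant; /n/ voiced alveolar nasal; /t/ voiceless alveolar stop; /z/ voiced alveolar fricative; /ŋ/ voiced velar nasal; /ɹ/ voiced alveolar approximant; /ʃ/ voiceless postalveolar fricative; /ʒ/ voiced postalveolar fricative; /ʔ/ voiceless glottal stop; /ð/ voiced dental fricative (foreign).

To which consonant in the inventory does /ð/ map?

z

/z/ is closest: same manner (fricative), place distance 1 (dental→alveolar), same voicing; total 1. Next closest is /f/ at distance 2.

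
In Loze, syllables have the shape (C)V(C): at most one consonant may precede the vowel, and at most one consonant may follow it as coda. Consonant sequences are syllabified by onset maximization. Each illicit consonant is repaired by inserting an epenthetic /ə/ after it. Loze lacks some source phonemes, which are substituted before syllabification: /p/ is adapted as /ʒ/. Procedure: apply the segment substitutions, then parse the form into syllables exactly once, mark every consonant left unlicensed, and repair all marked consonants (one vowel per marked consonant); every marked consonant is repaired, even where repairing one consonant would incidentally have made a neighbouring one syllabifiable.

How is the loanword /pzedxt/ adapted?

ʒəzedxətə

Substitution: /p/ → /ʒ/, giving /ʒzedxt/.
Under (C)V(C), the unsyllabifiable consonants are /ʒ/, /x/, /t/ (at most one coda consonant is licensed; onsets are limited to one consonant).
Inserting the epenthetic vowel yields /ʒ/ → /ʒə/, /x/ → /xə/, /t/ → /tə/.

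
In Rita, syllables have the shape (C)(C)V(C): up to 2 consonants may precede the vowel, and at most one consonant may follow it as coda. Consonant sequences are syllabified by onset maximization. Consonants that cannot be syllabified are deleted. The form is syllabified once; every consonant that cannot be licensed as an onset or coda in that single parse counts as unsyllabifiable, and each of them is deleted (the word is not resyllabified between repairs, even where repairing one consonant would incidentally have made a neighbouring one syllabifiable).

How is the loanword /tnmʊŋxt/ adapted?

Syllabifying with onset maximization leaves /t/, /x/, /t/ stranded (at most one coda consonant is licensed; onsets may contain at most 2 consonants).
Deletion applies to /t/, /x/, /t/.

nmʊŋ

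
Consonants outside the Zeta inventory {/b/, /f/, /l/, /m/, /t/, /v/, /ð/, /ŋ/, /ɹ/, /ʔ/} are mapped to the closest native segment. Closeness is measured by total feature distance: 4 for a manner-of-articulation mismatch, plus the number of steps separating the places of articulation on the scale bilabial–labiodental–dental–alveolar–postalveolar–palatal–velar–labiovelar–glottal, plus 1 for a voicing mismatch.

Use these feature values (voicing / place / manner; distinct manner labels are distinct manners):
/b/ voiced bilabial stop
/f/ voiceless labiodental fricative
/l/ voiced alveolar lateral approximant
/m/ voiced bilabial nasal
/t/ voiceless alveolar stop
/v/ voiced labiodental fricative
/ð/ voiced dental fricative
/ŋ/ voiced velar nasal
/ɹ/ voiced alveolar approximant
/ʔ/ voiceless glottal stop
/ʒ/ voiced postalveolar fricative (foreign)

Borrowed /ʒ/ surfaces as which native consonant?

/ð/ is closest: same manner (fricative), place distance 2 (postalveolar→dental), same voicing; total 2. Next closest is /v/ at distance 3.

ð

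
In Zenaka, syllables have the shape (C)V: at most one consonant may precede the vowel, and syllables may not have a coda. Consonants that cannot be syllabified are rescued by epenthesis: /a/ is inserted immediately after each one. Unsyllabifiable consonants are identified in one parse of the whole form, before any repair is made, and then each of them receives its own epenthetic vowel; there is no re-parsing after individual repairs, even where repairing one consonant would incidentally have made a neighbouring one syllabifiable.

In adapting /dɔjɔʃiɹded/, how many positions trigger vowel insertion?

The unsyllabifiable consonants are /ɹ/, /d/; each receives one epenthetic vowel.

2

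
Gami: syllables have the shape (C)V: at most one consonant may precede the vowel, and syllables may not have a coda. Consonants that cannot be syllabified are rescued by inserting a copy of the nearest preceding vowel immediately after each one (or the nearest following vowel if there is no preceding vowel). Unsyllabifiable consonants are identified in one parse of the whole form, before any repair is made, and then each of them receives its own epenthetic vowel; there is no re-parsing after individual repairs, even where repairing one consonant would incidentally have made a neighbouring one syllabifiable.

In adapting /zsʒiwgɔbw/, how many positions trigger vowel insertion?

The unsyllabifiable consonants are /z/, /s/, /w/, /b/, /w/; each receives one epenthetic vowel.

5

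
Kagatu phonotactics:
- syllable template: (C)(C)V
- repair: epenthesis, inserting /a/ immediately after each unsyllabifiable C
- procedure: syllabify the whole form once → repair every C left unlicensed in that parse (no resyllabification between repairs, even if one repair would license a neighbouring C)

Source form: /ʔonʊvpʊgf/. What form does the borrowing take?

Syllabifying with onset maximization leaves /g/, /f/ stranded (no codas are permitted; onsets may contain at most 2 consonants).
Each unlicensed consonant becomes the onset of a new syllable: /g/ → /ga/, /f/ → /fa/.

ʔonʊvpʊgafa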